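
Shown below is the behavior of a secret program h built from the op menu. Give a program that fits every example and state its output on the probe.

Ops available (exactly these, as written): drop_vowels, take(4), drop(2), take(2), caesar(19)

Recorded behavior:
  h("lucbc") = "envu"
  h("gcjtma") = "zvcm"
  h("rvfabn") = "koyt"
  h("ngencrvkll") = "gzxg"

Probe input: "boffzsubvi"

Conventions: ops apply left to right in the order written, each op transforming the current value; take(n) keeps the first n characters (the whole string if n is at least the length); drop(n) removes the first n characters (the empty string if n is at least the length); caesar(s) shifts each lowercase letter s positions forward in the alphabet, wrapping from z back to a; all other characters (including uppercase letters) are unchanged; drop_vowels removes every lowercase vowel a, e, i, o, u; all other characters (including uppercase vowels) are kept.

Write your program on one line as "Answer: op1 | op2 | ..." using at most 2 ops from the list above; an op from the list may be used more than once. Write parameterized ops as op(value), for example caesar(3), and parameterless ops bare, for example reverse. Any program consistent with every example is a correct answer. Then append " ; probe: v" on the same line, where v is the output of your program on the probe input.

caesar(19) | take(4) ; probe: "uhyy"

Check, running the answer program on each example:
  "lucbc" -> "envuv" -> "envu"
  "gcjtma" -> "zvcmft" -> "zvcm"
  "rvfabn" -> "koytug" -> "koyt"
  "ngencrvkll" -> "gzxgvkodee" -> "gzxg"
  probe: "boffzsubvi" -> "uhyyslnuob" -> "uhyy"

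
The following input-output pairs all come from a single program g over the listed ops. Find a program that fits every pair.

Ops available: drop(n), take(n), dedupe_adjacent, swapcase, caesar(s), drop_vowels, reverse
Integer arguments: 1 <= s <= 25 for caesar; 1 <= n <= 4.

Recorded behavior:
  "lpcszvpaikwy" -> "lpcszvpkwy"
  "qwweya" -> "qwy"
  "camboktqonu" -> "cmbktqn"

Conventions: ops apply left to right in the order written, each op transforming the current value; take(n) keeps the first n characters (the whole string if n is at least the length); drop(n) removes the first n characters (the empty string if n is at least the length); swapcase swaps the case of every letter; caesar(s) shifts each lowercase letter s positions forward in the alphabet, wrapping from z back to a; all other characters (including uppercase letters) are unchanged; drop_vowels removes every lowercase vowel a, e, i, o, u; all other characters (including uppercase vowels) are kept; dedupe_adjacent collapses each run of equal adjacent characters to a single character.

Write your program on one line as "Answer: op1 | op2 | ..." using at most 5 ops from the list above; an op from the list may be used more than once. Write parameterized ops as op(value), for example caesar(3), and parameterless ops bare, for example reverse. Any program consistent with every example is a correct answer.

reverse | dedupe_adjacent | drop_vowels | reverse

Check, running the answer program on each example:
  "lpcszvpaikwy" -> "ywkiapvzscpl" -> "ywkiapvzscpl" -> "ywkpvzscpl" -> "lpcszvpkwy"
  "qwweya" -> "ayewwq" -> "ayewq" -> "ywq" -> "qwy"
  "camboktqonu" -> "unoqtkobmac" -> "unoqtkobmac" -> "nqtkbmc" -> "cmbktqn"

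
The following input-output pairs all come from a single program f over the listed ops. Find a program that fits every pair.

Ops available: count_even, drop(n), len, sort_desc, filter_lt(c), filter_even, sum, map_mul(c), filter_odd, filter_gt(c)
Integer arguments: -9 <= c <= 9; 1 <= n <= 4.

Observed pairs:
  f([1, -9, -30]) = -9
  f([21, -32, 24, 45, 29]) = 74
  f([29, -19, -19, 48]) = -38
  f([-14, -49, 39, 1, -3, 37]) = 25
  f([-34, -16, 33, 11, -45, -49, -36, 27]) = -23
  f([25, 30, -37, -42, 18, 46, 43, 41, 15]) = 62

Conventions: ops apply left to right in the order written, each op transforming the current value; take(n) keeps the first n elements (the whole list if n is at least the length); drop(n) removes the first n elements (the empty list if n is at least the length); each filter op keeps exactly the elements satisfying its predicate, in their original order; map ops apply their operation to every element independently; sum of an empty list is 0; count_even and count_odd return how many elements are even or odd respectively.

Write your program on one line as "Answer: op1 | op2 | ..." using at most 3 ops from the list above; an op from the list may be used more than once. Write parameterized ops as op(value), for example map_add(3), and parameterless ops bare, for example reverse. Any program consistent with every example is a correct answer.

drop(1) | filter_odd | sum

Check, running the answer program on each example:
  [1, -9, -30] -> [-9, -30] -> [-9] -> -9
  [21, -32, 24, 45, 29] -> [-32, 24, 45, 29] -> [45, 29] -> 74
  [29, -19, -19, 48] -> [-19, -19, 48] -> [-19, -19] -> -38
  [-14, -49, 39, 1, -3, 37] -> [-49, 39, 1, -3, 37] -> [-49, 39, 1, -3, 37] -> 25
  [-34, -16, 33, 11, -45, -49, -36, 27] -> [-16, 33, 11, -45, -49, -36, 27] -> [33, 11, -45, -49, 27] -> -23
  [25, 30, -37, -42, 18, 46, 43, 41, 15] -> [30, -37, -42, 18, 46, 43, 41, 15] -> [-37, 43, 41, 15] -> 62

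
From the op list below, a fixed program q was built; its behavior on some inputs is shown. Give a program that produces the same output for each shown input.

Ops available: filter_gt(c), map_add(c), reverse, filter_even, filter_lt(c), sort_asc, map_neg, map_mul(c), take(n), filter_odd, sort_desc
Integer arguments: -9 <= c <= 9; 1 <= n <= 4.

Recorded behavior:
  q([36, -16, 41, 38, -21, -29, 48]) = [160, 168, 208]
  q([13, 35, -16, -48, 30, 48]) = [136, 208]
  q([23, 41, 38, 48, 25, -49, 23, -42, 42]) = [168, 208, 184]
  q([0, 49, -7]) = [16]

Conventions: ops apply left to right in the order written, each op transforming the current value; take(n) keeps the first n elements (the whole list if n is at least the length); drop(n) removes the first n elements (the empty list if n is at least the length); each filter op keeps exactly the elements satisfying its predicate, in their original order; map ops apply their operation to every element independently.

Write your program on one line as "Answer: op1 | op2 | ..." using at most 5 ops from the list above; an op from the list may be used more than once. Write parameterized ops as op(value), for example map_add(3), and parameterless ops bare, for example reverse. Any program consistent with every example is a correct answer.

map_add(4) | filter_gt(-7) | filter_even | map_mul(4)

Check, running the answer program on each example:
  [36, -16, 41, 38, -21, -29, 48] -> [40, -12, 45, 42, -17, -25, 52] -> [40, 45, 42, 52] -> [40, 42, 52] -> [160, 168, 208]
  [13, 35, -16, -48, 30, 48] -> [17, 39, -12, -44, 34, 52] -> [17, 39, 34, 52] -> [34, 52] -> [136, 208]
  [23, 41, 38, 48, 25, -49, 23, -42, 42] -> [27, 45, 42, 52, 29, -45, 27, -38, 46] -> [27, 45, 42, 52, 29, 27, 46] -> [42, 52, 46] -> [168, 208, 184]
  [0, 49, -7] -> [4, 53, -3] -> [4, 53, -3] -> [4] -> [16]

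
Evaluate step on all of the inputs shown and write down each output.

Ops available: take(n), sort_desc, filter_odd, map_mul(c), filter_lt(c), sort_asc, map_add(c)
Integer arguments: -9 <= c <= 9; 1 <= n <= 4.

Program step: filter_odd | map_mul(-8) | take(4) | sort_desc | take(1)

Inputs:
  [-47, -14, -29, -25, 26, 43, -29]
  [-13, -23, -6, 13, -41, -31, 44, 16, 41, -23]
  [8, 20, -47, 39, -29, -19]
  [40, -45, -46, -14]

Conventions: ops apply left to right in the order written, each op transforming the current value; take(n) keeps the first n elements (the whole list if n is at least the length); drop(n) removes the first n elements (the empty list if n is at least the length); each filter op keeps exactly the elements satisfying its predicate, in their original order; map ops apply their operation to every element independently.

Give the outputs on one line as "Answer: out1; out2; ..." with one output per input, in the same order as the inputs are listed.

Execution, op by op:
  [-47, -14, -29, -25, 26, 43, -29] -> [-47, -29, -25, 43, -29] -> [376, 232, 200, -344, 232] -> [376, 232, 200, -344] -> [376, 232, 200, -344] -> [376]
  [-13, -23, -6, 13, -41, -31, 44, 16, 41, -23] -> [-13, -23, 13, -41, -31, 41, -23] -> [104, 184, -104, 328, 248, -328, 184] -> [104, 184, -104, 328] -> [328, 184, 104, -104] -> [328]
  [8, 20, -47, 39, -29, -19] -> [-47, 39, -29, -19] -> [376, -312, 232, 152] -> [376, -312, 232, 152] -> [376, 232, 152, -312] -> [376]
  [40, -45, -46, -14] -> [-45] -> [360] -> [360] -> [360] -> [360]

[376]; [328]; [376]; [360]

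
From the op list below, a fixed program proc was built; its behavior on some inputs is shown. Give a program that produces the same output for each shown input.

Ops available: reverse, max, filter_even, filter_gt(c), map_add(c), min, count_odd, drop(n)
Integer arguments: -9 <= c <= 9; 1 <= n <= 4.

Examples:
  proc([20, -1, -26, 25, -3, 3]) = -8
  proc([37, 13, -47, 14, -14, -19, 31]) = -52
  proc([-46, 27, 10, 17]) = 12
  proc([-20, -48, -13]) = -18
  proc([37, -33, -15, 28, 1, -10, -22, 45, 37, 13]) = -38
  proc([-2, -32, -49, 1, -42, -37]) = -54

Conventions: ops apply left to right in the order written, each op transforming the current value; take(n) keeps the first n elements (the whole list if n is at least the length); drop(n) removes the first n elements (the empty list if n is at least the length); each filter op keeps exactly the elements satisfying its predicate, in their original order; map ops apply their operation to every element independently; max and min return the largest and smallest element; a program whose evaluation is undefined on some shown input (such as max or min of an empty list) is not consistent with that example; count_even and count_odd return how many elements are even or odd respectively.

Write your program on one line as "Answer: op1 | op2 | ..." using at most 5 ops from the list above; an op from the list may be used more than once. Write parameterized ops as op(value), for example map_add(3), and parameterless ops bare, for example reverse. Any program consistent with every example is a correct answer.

map_add(-6) | map_add(1) | filter_even | min

Check, running the answer program on each example:
  [20, -1, -26, 25, -3, 3] -> [14, -7, -32, 19, -9, -3] -> [15, -6, -31, 20, -8, -2] -> [-6, 20, -8, -2] -> -8
  [37, 13, -47, 14, -14, -19, 31] -> [31, 7, -53, 8, -20, -25, 25] -> [32, 8, -52, 9, -19, -24, 26] -> [32, 8, -52, -24, 26] -> -52
  [-46, 27, 10, 17] -> [-52, 21, 4, 11] -> [-51, 22, 5, 12] -> [22, 12] -> 12
  [-20, -48, -13] -> [-26, -54, -19] -> [-25, -53, -18] -> [-18] -> -18
  [37, -33, -15, 28, 1, -10, -22, 45, 37, 13] -> [31, -39, -21, 22, -5, -16, -28, 39, 31, 7] -> [32, -38, -20, 23, -4, -15, -27, 40, 32, 8] -> [32, -38, -20, -4, 40, 32, 8] -> -38
  [-2, -32, -49, 1, -42, -37] -> [-8, -38, -55, -5, -48, -43] -> [-7, -37, -54, -4, -47, -42] -> [-54, -4, -42] -> -54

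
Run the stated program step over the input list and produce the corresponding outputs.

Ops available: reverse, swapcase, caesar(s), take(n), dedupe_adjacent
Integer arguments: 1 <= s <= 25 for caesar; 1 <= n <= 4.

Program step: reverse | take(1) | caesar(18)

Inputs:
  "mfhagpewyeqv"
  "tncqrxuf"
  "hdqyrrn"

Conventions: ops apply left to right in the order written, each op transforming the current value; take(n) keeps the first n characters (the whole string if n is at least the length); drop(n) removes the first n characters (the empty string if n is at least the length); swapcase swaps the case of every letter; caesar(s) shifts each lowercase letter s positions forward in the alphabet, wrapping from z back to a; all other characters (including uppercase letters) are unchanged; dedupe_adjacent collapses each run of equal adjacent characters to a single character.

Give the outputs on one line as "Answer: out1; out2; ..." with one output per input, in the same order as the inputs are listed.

"n"; "x"; "f"

Execution, op by op:
  "mfhagpewyeqv" -> "vqeywepgahfm" -> "v" -> "n"
  "tncqrxuf" -> "fuxrqcnt" -> "f" -> "x"
  "hdqyrrn" -> "nrryqdh" -> "n" -> "f"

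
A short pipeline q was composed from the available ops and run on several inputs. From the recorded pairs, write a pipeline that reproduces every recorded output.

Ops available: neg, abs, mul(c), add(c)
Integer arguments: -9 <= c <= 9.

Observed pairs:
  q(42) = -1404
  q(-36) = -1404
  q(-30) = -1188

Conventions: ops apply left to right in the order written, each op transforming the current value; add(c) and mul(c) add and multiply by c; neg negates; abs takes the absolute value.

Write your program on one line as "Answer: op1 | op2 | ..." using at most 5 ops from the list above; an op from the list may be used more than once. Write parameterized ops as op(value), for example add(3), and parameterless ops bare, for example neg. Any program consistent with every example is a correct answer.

add(-3) | abs | neg | mul(6) | mul(6)

Check, running the answer program on each example:
  42 -> 39 -> 39 -> -39 -> -234 -> -1404
  -36 -> -39 -> 39 -> -39 -> -234 -> -1404
  -30 -> -33 -> 33 -> -33 -> -198 -> -1188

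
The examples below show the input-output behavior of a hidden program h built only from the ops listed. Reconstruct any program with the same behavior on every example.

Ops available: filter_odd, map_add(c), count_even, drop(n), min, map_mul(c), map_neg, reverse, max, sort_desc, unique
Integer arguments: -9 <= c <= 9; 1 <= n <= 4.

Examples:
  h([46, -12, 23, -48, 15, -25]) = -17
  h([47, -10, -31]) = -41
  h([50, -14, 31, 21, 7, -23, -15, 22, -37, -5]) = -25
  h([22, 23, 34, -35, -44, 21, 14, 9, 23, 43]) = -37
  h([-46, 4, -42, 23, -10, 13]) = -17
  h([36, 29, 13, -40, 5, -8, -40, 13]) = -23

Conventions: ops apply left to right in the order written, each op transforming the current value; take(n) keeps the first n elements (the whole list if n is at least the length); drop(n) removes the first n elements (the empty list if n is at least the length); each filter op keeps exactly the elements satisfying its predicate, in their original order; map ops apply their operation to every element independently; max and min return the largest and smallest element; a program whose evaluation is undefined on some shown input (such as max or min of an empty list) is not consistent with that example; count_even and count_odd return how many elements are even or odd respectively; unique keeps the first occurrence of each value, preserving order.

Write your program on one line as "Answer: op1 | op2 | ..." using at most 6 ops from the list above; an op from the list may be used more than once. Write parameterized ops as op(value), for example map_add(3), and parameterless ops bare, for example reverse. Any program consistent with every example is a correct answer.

map_add(-5) | map_add(-1) | map_neg | filter_odd | min

Check, running the answer program on each example:
  [46, -12, 23, -48, 15, -25] -> [41, -17, 18, -53, 10, -30] -> [40, -18, 17, -54, 9, -31] -> [-40, 18, -17, 54, -9, 31] -> [-17, -9, 31] -> -17
  [47, -10, -31] -> [42, -15, -36] -> [41, -16, -37] -> [-41, 16, 37] -> [-41, 37] -> -41
  [50, -14, 31, 21, 7, -23, -15, 22, -37, -5] -> [45, -19, 26, 16, 2, -28, -20, 17, -42, -10] -> [44, -20, 25, 15, 1, -29, -21, 16, -43, -11] -> [-44, 20, -25, -15, -1, 29, 21, -16, 43, 11] -> [-25, -15, -1, 29, 21, 43, 11] -> -25
  [22, 23, 34, -35, -44, 21, 14, 9, 23, 43] -> [17, 18, 29, -40, -49, 16, 9, 4, 18, 38] -> [16, 17, 28, -41, -50, 15, 8, 3, 17, 37] -> [-16, -17, -28, 41, 50, -15, -8, -3, -17, -37] -> [-17, 41, -15, -3, -17, -37] -> -37
  [-46, 4, -42, 23, -10, 13] -> [-51, -1, -47, 18, -15, 8] -> [-52, -2, -48, 17, -16, 7] -> [52, 2, 48, -17, 16, -7] -> [-17, -7] -> -17
  [36, 29, 13, -40, 5, -8, -40, 13] -> [31, 24, 8, -45, 0, -13, -45, 8] -> [30, 23, 7, -46, -1, -14, -46, 7] -> [-30, -23, -7, 46, 1, 14, 46, -7] -> [-23, -7, 1, -7] -> -23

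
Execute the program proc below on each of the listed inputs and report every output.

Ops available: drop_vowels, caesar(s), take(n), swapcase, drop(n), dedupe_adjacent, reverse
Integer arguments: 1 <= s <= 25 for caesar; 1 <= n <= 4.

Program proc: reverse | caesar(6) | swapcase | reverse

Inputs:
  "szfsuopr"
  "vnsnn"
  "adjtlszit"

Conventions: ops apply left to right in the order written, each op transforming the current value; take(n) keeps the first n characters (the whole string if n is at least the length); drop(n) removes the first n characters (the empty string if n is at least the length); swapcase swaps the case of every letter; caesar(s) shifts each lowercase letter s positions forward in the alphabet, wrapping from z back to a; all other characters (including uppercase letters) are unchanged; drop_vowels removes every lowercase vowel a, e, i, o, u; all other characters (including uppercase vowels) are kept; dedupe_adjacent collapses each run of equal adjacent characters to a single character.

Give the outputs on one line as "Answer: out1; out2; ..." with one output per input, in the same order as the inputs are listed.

"YFLYAUVX"; "BTYTT"; "GJPZRYFOZ"

Execution, op by op:
  "szfsuopr" -> "rpousfzs" -> "xvuaylfy" -> "XVUAYLFY" -> "YFLYAUVX"
  "vnsnn" -> "nnsnv" -> "ttytb" -> "TTYTB" -> "BTYTT"
  "adjtlszit" -> "tizsltjda" -> "zofyrzpjg" -> "ZOFYRZPJG" -> "GJPZRYFOZ"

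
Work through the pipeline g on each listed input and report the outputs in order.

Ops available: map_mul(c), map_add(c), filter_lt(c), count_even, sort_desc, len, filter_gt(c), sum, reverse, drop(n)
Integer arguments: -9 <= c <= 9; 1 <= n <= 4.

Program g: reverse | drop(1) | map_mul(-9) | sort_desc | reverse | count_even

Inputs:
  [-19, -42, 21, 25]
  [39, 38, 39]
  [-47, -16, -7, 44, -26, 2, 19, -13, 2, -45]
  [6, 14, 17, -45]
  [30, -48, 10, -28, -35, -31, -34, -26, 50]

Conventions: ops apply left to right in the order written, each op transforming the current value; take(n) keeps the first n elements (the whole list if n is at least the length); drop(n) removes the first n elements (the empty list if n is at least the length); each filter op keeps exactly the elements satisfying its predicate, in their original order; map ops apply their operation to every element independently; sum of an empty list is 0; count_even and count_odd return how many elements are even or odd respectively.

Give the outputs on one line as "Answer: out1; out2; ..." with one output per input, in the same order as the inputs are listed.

Execution, op by op:
  [-19, -42, 21, 25] -> [25, 21, -42, -19] -> [21, -42, -19] -> [-189, 378, 171] -> [378, 171, -189] -> [-189, 171, 378] -> 1
  [39, 38, 39] -> [39, 38, 39] -> [38, 39] -> [-342, -351] -> [-342, -351] -> [-351, -342] -> 1
  [-47, -16, -7, 44, -26, 2, 19, -13, 2, -45] -> [-45, 2, -13, 19, 2, -26, 44, -7, -16, -47] -> [2, -13, 19, 2, -26, 44, -7, -16, -47] -> [-18, 117, -171, -18, 234, -396, 63, 144, 423] -> [423, 234, 144, 117, 63, -18, -18, -171, -396] -> [-396, -171, -18, -18, 63, 117, 144, 234, 423] -> 5
  [6, 14, 17, -45] -> [-45, 17, 14, 6] -> [17, 14, 6] -> [-153, -126, -54] -> [-54, -126, -153] -> [-153, -126, -54] -> 2
  [30, -48, 10, -28, -35, -31, -34, -26, 50] -> [50, -26, -34, -31, -35, -28, 10, -48, 30] -> [-26, -34, -31, -35, -28, 10, -48, 30] -> [234, 306, 279, 315, 252, -90, 432, -270] -> [432, 315, 306, 279, 252, 234, -90, -270] -> [-270, -90, 234, 252, 279, 306, 315, 432] -> 6

1; 1; 5; 2; 6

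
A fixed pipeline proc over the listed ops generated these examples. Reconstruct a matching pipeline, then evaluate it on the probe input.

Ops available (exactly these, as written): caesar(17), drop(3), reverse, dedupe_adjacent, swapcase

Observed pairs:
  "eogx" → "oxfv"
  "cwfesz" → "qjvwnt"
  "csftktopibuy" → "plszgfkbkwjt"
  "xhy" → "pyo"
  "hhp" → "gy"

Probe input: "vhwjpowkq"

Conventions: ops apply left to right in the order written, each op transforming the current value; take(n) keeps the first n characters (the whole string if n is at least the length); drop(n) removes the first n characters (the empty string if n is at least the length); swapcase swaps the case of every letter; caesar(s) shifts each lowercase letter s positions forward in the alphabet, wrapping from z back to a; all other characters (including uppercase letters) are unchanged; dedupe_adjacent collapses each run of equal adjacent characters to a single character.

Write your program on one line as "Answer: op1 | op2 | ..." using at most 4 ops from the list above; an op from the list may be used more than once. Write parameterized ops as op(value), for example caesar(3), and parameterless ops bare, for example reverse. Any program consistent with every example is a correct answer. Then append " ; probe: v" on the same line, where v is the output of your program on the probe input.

dedupe_adjacent | caesar(17) | reverse ; probe: "hbnfganym"

Check, running the answer program on each example:
  "eogx" -> "eogx" -> "vfxo" -> "oxfv"
  "cwfesz" -> "cwfesz" -> "tnwvjq" -> "qjvwnt"
  "csftktopibuy" -> "csftktopibuy" -> "tjwkbkfgzslp" -> "plszgfkbkwjt"
  "xhy" -> "xhy" -> "oyp" -> "pyo"
  "hhp" -> "hp" -> "yg" -> "gy"
  probe: "vhwjpowkq" -> "vhwjpowkq" -> "mynagfnbh" -> "hbnfganym"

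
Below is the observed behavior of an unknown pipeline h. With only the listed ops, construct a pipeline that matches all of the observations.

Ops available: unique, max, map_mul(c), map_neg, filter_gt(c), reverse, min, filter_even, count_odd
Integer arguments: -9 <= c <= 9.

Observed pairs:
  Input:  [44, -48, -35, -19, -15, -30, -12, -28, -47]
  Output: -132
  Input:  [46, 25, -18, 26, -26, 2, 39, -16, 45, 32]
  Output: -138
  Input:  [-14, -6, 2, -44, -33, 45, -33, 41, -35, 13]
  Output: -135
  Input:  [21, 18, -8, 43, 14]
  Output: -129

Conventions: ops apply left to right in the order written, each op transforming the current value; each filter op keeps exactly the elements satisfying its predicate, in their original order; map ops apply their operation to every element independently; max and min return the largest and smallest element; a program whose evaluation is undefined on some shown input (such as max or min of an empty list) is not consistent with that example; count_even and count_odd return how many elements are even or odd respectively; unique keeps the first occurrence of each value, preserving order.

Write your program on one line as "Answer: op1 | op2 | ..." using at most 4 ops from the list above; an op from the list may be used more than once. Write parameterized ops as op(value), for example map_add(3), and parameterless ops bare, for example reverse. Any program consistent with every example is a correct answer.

unique | map_mul(-3) | reverse | min

Check, running the answer program on each example:
  [44, -48, -35, -19, -15, -30, -12, -28, -47] -> [44, -48, -35, -19, -15, -30, -12, -28, -47] -> [-132, 144, 105, 57, 45, 90, 36, 84, 141] -> [141, 84, 36, 90, 45, 57, 105, 144, -132] -> -132
  [46, 25, -18, 26, -26, 2, 39, -16, 45, 32] -> [46, 25, -18, 26, -26, 2, 39, -16, 45, 32] -> [-138, -75, 54, -78, 78, -6, -117, 48, -135, -96] -> [-96, -135, 48, -117, -6, 78, -78, 54, -75, -138] -> -138
  [-14, -6, 2, -44, -33, 45, -33, 41, -35, 13] -> [-14, -6, 2, -44, -33, 45, 41, -35, 13] -> [42, 18, -6, 132, 99, -135, -123, 105, -39] -> [-39, 105, -123, -135, 99, 132, -6, 18, 42] -> -135
  [21, 18, -8, 43, 14] -> [21, 18, -8, 43, 14] -> [-63, -54, 24, -129, -42] -> [-42, -129, 24, -54, -63] -> -129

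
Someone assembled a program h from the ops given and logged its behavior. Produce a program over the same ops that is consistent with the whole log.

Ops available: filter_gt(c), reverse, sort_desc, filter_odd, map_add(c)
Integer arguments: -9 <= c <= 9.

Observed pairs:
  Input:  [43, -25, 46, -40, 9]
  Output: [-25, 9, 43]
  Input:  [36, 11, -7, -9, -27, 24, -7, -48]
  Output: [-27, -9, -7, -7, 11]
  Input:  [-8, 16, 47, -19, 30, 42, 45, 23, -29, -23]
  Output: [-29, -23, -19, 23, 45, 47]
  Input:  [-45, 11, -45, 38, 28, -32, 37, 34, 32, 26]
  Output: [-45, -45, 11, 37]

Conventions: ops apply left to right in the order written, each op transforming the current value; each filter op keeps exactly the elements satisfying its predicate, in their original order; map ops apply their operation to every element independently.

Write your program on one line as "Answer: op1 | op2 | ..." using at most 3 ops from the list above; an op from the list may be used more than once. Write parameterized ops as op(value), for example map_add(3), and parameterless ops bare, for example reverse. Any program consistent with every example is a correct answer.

sort_desc | reverse | filter_odd

Check, running the answer program on each example:
  [43, -25, 46, -40, 9] -> [46, 43, 9, -25, -40] -> [-40, -25, 9, 43, 46] -> [-25, 9, 43]
  [36, 11, -7, -9, -27, 24, -7, -48] -> [36, 24, 11, -7, -7, -9, -27, -48] -> [-48, -27, -9, -7, -7, 11, 24, 36] -> [-27, -9, -7, -7, 11]
  [-8, 16, 47, -19, 30, 42, 45, 23, -29, -23] -> [47, 45, 42, 30, 23, 16, -8, -19, -23, -29] -> [-29, -23, -19, -8, 16, 23, 30, 42, 45, 47] -> [-29, -23, -19, 23, 45, 47]
  [-45, 11, -45, 38, 28, -32, 37, 34, 32, 26] -> [38, 37, 34, 32, 28, 26, 11, -32, -45, -45] -> [-45, -45, -32, 11, 26, 28, 32, 34, 37, 38] -> [-45, -45, 11, 37]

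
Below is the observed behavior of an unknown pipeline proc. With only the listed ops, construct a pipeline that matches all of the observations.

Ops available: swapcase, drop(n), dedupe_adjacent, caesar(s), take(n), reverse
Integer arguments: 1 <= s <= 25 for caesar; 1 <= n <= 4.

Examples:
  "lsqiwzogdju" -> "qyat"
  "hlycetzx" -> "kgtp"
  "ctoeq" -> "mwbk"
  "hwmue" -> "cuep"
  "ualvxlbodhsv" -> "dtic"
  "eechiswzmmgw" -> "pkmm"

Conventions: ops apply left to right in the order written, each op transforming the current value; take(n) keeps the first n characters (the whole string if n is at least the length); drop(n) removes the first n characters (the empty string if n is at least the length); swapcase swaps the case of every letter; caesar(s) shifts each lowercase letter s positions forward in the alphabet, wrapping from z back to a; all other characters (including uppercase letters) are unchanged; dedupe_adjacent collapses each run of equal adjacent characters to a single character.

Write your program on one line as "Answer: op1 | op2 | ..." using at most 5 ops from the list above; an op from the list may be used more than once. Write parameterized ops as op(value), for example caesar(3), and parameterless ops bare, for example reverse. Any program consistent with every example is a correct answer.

take(4) | reverse | caesar(3) | caesar(5)

Check, running the answer program on each example:
  "lsqiwzogdju" -> "lsqi" -> "iqsl" -> "ltvo" -> "qyat"
  "hlycetzx" -> "hlyc" -> "cylh" -> "fbok" -> "kgtp"
  "ctoeq" -> "ctoe" -> "eotc" -> "hrwf" -> "mwbk"
  "hwmue" -> "hwmu" -> "umwh" -> "xpzk" -> "cuep"
  "ualvxlbodhsv" -> "ualv" -> "vlau" -> "yodx" -> "dtic"
  "eechiswzmmgw" -> "eech" -> "hcee" -> "kfhh" -> "pkmm"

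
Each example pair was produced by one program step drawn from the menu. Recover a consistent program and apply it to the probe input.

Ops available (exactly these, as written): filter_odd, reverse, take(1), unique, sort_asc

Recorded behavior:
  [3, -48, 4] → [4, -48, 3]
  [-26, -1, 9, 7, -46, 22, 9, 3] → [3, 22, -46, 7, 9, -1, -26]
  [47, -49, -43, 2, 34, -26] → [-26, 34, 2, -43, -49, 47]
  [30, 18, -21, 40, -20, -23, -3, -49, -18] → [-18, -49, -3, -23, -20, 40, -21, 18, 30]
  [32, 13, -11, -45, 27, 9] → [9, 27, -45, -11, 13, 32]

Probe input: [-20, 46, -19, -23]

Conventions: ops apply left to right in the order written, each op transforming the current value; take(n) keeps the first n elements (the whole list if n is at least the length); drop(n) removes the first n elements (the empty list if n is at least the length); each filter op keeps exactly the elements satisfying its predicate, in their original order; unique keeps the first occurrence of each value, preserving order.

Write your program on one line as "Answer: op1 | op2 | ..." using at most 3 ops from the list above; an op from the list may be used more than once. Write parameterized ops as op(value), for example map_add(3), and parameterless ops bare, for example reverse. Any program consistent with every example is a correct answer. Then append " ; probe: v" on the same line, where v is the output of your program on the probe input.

unique | reverse ; probe: [-23, -19, 46, -20]

Check, running the answer program on each example:
  [3, -48, 4] -> [3, -48, 4] -> [4, -48, 3]
  [-26, -1, 9, 7, -46, 22, 9, 3] -> [-26, -1, 9, 7, -46, 22, 3] -> [3, 22, -46, 7, 9, -1, -26]
  [47, -49, -43, 2, 34, -26] -> [47, -49, -43, 2, 34, -26] -> [-26, 34, 2, -43, -49, 47]
  [30, 18, -21, 40, -20, -23, -3, -49, -18] -> [30, 18, -21, 40, -20, -23, -3, -49, -18] -> [-18, -49, -3, -23, -20, 40, -21, 18, 30]
  [32, 13, -11, -45, 27, 9] -> [32, 13, -11, -45, 27, 9] -> [9, 27, -45, -11, 13, 32]
  probe: [-20, 46, -19, -23] -> [-20, 46, -19, -23] -> [-23, -19, 46, -20]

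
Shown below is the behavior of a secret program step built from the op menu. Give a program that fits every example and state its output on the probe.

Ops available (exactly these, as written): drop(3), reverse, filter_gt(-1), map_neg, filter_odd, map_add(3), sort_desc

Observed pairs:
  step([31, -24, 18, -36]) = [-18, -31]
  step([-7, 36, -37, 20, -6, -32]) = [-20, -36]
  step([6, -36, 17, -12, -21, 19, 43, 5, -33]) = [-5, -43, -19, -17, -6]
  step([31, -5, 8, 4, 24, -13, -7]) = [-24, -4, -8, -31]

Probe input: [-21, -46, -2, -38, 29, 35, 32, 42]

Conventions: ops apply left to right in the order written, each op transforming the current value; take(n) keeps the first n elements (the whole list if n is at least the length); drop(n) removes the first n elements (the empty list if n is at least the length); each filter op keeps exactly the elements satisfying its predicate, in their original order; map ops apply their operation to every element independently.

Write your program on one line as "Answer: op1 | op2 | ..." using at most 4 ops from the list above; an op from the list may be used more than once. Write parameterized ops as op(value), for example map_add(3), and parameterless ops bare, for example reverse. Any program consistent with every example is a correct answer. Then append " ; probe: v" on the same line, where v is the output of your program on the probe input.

filter_gt(-1) | map_neg | reverse ; probe: [-42, -32, -35, -29]

Check, running the answer program on each example:
  [31, -24, 18, -36] -> [31, 18] -> [-31, -18] -> [-18, -31]
  [-7, 36, -37, 20, -6, -32] -> [36, 20] -> [-36, -20] -> [-20, -36]
  [6, -36, 17, -12, -21, 19, 43, 5, -33] -> [6, 17, 19, 43, 5] -> [-6, -17, -19, -43, -5] -> [-5, -43, -19, -17, -6]
  [31, -5, 8, 4, 24, -13, -7] -> [31, 8, 4, 24] -> [-31, -8, -4, -24] -> [-24, -4, -8, -31]
  probe: [-21, -46, -2, -38, 29, 35, 32, 42] -> [29, 35, 32, 42] -> [-29, -35, -32, -42] -> [-42, -32, -35, -29]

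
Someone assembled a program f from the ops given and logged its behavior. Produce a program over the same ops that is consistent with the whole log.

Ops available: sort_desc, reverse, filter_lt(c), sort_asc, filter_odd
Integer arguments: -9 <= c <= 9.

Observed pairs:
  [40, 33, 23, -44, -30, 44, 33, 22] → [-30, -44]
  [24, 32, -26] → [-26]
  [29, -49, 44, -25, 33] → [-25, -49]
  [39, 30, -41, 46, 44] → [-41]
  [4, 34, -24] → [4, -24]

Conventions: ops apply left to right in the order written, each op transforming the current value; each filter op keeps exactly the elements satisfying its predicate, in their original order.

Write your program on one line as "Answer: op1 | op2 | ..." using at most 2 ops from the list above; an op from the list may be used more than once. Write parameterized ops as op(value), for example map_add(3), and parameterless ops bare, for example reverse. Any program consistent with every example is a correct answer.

filter_lt(8) | sort_desc

Check, running the answer program on each example:
  [40, 33, 23, -44, -30, 44, 33, 22] -> [-44, -30] -> [-30, -44]
  [24, 32, -26] -> [-26] -> [-26]
  [29, -49, 44, -25, 33] -> [-49, -25] -> [-25, -49]
  [39, 30, -41, 46, 44] -> [-41] -> [-41]
  [4, 34, -24] -> [4, -24] -> [4, -24]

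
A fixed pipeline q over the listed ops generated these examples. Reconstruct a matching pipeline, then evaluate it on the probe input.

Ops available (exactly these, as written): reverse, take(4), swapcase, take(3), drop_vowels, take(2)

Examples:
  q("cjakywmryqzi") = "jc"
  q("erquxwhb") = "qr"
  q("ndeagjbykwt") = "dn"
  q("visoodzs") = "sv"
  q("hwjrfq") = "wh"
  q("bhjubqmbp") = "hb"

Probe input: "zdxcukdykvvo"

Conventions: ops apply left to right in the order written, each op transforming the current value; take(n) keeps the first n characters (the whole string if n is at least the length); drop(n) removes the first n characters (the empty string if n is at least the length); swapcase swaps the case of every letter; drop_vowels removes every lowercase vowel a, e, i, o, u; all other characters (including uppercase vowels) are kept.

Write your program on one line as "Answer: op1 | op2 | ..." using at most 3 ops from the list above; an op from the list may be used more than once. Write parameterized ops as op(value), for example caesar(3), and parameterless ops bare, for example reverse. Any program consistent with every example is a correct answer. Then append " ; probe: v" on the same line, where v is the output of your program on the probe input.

drop_vowels | take(2) | reverse ; probe: "dz"

Check, running the answer program on each example:
  "cjakywmryqzi" -> "cjkywmryqz" -> "cj" -> "jc"
  "erquxwhb" -> "rqxwhb" -> "rq" -> "qr"
  "ndeagjbykwt" -> "ndgjbykwt" -> "nd" -> "dn"
  "visoodzs" -> "vsdzs" -> "vs" -> "sv"
  "hwjrfq" -> "hwjrfq" -> "hw" -> "wh"
  "bhjubqmbp" -> "bhjbqmbp" -> "bh" -> "hb"
  probe: "zdxcukdykvvo" -> "zdxckdykvv" -> "zd" -> "dz"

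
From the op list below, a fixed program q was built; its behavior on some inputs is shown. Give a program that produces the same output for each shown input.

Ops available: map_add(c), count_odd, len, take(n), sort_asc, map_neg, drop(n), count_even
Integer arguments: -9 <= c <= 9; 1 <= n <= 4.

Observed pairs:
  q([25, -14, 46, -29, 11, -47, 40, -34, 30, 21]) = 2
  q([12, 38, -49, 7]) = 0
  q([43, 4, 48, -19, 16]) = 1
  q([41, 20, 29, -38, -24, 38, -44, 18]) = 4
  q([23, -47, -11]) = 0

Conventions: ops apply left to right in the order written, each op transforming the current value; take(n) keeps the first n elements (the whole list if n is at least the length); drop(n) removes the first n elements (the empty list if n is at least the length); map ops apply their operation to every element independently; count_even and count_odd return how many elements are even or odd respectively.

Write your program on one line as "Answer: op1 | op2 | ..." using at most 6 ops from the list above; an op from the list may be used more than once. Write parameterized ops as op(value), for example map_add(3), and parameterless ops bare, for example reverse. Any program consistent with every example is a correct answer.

map_neg | drop(3) | sort_asc | take(4) | count_even

Check, running the answer program on each example:
  [25, -14, 46, -29, 11, -47, 40, -34, 30, 21] -> [-25, 14, -46, 29, -11, 47, -40, 34, -30, -21] -> [29, -11, 47, -40, 34, -30, -21] -> [-40, -30, -21, -11, 29, 34, 47] -> [-40, -30, -21, -11] -> 2
  [12, 38, -49, 7] -> [-12, -38, 49, -7] -> [-7] -> [-7] -> [-7] -> 0
  [43, 4, 48, -19, 16] -> [-43, -4, -48, 19, -16] -> [19, -16] -> [-16, 19] -> [-16, 19] -> 1
  [41, 20, 29, -38, -24, 38, -44, 18] -> [-41, -20, -29, 38, 24, -38, 44, -18] -> [38, 24, -38, 44, -18] -> [-38, -18, 24, 38, 44] -> [-38, -18, 24, 38] -> 4
  [23, -47, -11] -> [-23, 47, 11] -> [] -> [] -> [] -> 0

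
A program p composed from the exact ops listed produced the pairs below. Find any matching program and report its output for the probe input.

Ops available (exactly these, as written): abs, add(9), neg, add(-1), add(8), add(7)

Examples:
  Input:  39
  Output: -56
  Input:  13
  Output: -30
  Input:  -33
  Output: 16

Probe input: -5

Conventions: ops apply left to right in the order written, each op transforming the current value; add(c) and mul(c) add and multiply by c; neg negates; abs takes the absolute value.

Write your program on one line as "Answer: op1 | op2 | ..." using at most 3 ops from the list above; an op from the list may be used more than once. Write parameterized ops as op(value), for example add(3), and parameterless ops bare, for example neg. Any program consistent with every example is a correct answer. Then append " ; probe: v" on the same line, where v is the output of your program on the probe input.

add(8) | add(9) | neg ; probe: -12

Check, running the answer program on each example:
  39 -> 47 -> 56 -> -56
  13 -> 21 -> 30 -> -30
  -33 -> -25 -> -16 -> 16
  probe: -5 -> 3 -> 12 -> -12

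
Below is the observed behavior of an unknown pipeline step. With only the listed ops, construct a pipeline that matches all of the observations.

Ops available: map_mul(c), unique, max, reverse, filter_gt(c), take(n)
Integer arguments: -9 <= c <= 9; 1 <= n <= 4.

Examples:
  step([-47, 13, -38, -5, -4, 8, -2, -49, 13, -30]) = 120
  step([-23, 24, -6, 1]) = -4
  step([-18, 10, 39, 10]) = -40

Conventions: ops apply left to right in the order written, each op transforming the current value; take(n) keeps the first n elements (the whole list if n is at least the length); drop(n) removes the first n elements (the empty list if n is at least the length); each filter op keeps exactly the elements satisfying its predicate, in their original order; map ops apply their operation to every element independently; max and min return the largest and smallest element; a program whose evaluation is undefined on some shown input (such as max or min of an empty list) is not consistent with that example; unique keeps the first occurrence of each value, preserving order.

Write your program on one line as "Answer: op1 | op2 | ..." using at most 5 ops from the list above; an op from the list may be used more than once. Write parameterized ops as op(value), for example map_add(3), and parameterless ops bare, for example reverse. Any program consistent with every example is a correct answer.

reverse | take(2) | map_mul(-4) | take(1) | max

Check, running the answer program on each example:
  [-47, 13, -38, -5, -4, 8, -2, -49, 13, -30] -> [-30, 13, -49, -2, 8, -4, -5, -38, 13, -47] -> [-30, 13] -> [120, -52] -> [120] -> 120
  [-23, 24, -6, 1] -> [1, -6, 24, -23] -> [1, -6] -> [-4, 24] -> [-4] -> -4
  [-18, 10, 39, 10] -> [10, 39, 10, -18] -> [10, 39] -> [-40, -156] -> [-40] -> -40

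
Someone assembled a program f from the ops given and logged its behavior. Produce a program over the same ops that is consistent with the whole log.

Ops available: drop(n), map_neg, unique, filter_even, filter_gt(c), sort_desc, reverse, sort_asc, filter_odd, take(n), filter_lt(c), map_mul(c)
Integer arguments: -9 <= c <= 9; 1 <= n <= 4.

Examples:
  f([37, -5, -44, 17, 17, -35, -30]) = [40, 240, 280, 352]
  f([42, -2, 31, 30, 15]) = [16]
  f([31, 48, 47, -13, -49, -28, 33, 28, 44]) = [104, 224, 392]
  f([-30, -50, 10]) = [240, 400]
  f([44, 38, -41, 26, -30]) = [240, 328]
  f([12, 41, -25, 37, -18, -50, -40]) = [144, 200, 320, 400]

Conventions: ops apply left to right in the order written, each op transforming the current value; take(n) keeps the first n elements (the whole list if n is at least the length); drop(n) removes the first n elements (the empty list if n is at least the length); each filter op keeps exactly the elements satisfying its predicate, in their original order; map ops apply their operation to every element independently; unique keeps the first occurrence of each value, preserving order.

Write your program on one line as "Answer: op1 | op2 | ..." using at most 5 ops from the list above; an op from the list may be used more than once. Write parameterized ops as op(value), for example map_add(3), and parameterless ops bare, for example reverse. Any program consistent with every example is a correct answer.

sort_asc | map_mul(-8) | sort_asc | filter_gt(-1)

Check, running the answer program on each example:
  [37, -5, -44, 17, 17, -35, -30] -> [-44, -35, -30, -5, 17, 17, 37] -> [352, 280, 240, 40, -136, -136, -296] -> [-296, -136, -136, 40, 240, 280, 352] -> [40, 240, 280, 352]
  [42, -2, 31, 30, 15] -> [-2, 15, 30, 31, 42] -> [16, -120, -240, -248, -336] -> [-336, -248, -240, -120, 16] -> [16]
  [31, 48, 47, -13, -49, -28, 33, 28, 44] -> [-49, -28, -13, 28, 31, 33, 44, 47, 48] -> [392, 224, 104, -224, -248, -264, -352, -376, -384] -> [-384, -376, -352, -264, -248, -224, 104, 224, 392] -> [104, 224, 392]
  [-30, -50, 10] -> [-50, -30, 10] -> [400, 240, -80] -> [-80, 240, 400] -> [240, 400]
  [44, 38, -41, 26, -30] -> [-41, -30, 26, 38, 44] -> [328, 240, -208, -304, -352] -> [-352, -304, -208, 240, 328] -> [240, 328]
  [12, 41, -25, 37, -18, -50, -40] -> [-50, -40, -25, -18, 12, 37, 41] -> [400, 320, 200, 144, -96, -296, -328] -> [-328, -296, -96, 144, 200, 320, 400] -> [144, 200, 320, 400]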